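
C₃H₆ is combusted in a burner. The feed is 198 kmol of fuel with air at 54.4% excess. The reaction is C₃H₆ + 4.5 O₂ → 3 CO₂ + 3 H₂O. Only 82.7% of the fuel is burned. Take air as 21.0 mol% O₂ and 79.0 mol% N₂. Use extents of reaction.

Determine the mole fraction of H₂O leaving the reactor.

Stoichiometric O₂ = 4.5 × 198 = 891 kmol; O₂ fed = 891 × 1.544 = 1376 kmol.
N₂ fed = 1376 × 79/21 = 5175 kmol.
Fuel reacted = 0.827 × 198 → ξ = 163.7 kmol.
Outlet (n = n₀ + ν ξ):
  C₃H₆: 198 − 1(163.7) = 34.25
  O₂: 1376 − 4.5(163.7) = 638.8
  N₂: 5175 (inert)
  CO₂: 0 + 3(163.7) = 491.2
  H₂O: 0 + 3(163.7) = 491.2
Total out = 6831 kmol; y_H₂O = 491.2 / 6831 = 0.07191.

0.0719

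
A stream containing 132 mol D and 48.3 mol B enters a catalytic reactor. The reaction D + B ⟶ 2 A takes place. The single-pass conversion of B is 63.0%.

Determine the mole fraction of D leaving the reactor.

B reacted = 0.63 × 48.3 = 30.43 mol; ν_B = −1, so ξ = 30.43/1 = 30.43 mol.
Outlet amounts (n = n₀ + ν ξ):
  D: 132 − 1(30.43) = 101.6
  B: 48.3 − 1(30.43) = 17.87
  A: 0 + 2(30.43) = 60.86
Total out = 180.3 mol; y_D = 101.6 / 180.3 = 0.5633.

0.563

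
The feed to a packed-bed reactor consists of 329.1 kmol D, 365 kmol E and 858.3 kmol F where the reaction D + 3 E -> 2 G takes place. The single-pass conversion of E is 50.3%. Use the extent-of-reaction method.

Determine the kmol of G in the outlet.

122 kmol

E reacted = 0.503 × 365 = 183.6 kmol; ν_E = −3, so ξ = 183.6/3 = 61.2 kmol.
Outlet amounts (n = n₀ + ν ξ):
  D: 329.1 − 1(61.2) = 267.9
  E: 365 − 3(61.2) = 181.4
  G: 0 + 2(61.2) = 122.4
  F: 858.3 (inert)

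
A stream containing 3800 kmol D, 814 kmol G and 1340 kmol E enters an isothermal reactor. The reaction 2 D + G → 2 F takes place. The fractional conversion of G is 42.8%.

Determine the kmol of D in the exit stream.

G reacted = 0.428 × 814 = 348.4 kmol; ν_G = −1, so ξ = 348.4/1 = 348.4 kmol.
Outlet amounts (n = n₀ + ν ξ):
  D: 3800 − 2(348.4) = 3103
  G: 814 − 1(348.4) = 465.6
  F: 0 + 2(348.4) = 696.8
  E: 1340 (inert)

3100 kmol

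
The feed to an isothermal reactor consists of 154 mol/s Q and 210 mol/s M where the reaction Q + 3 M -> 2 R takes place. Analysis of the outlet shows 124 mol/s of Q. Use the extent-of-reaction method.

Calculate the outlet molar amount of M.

120 mol/s

For Q: n = n₀ − 1ξ → 124 = 154 − 1ξ, giving ξ = 30 mol/s.
Outlet amounts (n = n₀ + ν ξ):
  Q: 154 − 1(30) = 124
  M: 210 − 3(30) = 120
  R: 0 + 2(30) = 60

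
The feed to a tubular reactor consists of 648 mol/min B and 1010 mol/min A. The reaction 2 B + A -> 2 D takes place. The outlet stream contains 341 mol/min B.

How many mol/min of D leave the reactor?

For B: n = n₀ − 2ξ → 341 = 648 − 2ξ, giving ξ = 153.5 mol/min.
Outlet amounts (n = n₀ + ν ξ):
  B: 648 − 2(153.5) = 341
  A: 1010 − 1(153.5) = 856.5
  D: 0 + 2(153.5) = 307

307 mol/min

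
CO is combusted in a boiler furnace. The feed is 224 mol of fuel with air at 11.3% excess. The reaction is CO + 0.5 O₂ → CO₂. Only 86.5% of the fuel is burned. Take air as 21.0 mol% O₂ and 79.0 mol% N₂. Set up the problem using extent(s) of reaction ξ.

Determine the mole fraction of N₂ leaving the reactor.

Stoichiometric O₂ = 0.5 × 224 = 112 mol; O₂ fed = 112 × 1.113 = 124.7 mol.
N₂ fed = 124.7 × 79/21 = 468.9 mol.
Fuel reacted = 0.865 × 224 → ξ = 193.8 mol.
Outlet (n = n₀ + ν ξ):
  CO: 224 − 1(193.8) = 30.24
  O₂: 124.7 − 0.5(193.8) = 27.78
  N₂: 468.9 (inert)
  CO₂: 0 + 1(193.8) = 193.8
Total out = 720.7 mol; y_N₂ = 468.9 / 720.7 = 0.6507.

0.651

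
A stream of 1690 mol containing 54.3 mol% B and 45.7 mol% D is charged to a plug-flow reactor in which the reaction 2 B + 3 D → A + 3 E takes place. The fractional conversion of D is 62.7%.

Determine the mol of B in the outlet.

595 mol

D reacted = 0.627 × 772.3 = 484.3 mol; ν_D = −3, so ξ = 484.3/3 = 161.4 mol.
Outlet amounts (n = n₀ + ν ξ):
  B: 917.7 − 2(161.4) = 594.8
  D: 772.3 − 3(161.4) = 288.1
  A: 0 + 1(161.4) = 161.4
  E: 0 + 3(161.4) = 484.3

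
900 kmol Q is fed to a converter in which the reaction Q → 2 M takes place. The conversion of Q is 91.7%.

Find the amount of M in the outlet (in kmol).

Q reacted = 0.917 × 900 = 825.3 kmol; ν_Q = −1, so ξ = 825.3/1 = 825.3 kmol.
Outlet amounts (n = n₀ + ν ξ):
  Q: 900 − 1(825.3) = 74.7
  M: 0 + 2(825.3) = 1651

1650 kmol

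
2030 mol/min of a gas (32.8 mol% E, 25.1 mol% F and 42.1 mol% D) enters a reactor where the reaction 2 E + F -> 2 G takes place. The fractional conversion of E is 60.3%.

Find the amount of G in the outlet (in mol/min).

402 mol/min

E reacted = 0.603 × 665.8 = 401.5 mol/min; ν_E = −2, so ξ = 401.5/2 = 200.8 mol/min.
Outlet amounts (n = n₀ + ν ξ):
  E: 665.8 − 2(200.8) = 264.3
  F: 509.5 − 1(200.8) = 308.8
  G: 0 + 2(200.8) = 401.5
  D: 854.6 (inert)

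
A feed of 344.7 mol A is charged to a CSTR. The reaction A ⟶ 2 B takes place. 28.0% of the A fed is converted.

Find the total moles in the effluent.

441 mol

A reacted = 0.28 × 344.7 = 96.52 mol; ν_A = −1, so ξ = 96.52/1 = 96.52 mol.
Outlet amounts (n = n₀ + ν ξ):
  A: 344.7 − 1(96.52) = 248.2
  B: 0 + 2(96.52) = 193
Total out = 248.2 + 193 = 441.2 mol.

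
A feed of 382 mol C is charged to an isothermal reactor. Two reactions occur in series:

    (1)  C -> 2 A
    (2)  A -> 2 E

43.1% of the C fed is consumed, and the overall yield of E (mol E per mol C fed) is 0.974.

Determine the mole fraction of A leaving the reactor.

Conversion of C: C consumed = 1ξ₁ = 0.431 × 382 → ξ₁ = 164.6 mol.
Yield of E: 2ξ₂ / 382 = 0.974 → ξ₂ = 186 mol.
Outlet amounts (n = n₀ + Σ ν·ξ):
  C: 382 − 1(164.6) = 217.4
  A: 0 + 2(164.6) − 1(186) = 143.2
  E: 0 + 2(186) = 372.1
Total out = 732.7 mol; y_A = 143.2 / 732.7 = 0.1955.

0.196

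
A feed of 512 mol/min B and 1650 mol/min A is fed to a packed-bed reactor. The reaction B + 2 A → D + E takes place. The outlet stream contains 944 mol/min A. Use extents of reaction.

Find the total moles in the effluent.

1810 mol/min

For A: n = n₀ − 2ξ → 944 = 1650 − 2ξ, giving ξ = 353 mol/min.
Outlet amounts (n = n₀ + ν ξ):
  B: 512 − 1(353) = 159
  A: 1650 − 2(353) = 944
  D: 0 + 1(353) = 353
  E: 0 + 1(353) = 353
Total out = 159 + 944 + 353 + 353 = 1809 mol/min.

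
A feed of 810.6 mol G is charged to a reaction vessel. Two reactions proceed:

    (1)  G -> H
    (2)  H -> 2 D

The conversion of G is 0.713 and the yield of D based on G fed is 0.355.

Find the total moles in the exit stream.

954 mol

Conversion of G: G consumed = 1ξ₁ = 0.713 × 810.6 → ξ₁ = 578 mol.
Yield of D: 2ξ₂ / 810.6 = 0.355 → ξ₂ = 143.9 mol.
Outlet amounts (n = n₀ + Σ ν·ξ):
  G: 810.6 − 1(578) = 232.6
  H: 0 + 1(578) − 1(143.9) = 434.1
  D: 0 + 2(143.9) = 287.8
Total out = 232.6 + 434.1 + 287.8 = 954.5 mol.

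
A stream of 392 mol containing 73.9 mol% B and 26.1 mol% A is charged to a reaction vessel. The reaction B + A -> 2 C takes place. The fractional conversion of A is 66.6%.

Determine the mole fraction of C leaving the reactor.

A reacted = 0.666 × 102.3 = 68.14 mol; ν_A = −1, so ξ = 68.14/1 = 68.14 mol.
Outlet amounts (n = n₀ + ν ξ):
  B: 289.7 − 1(68.14) = 221.5
  A: 102.3 − 1(68.14) = 34.17
  C: 0 + 2(68.14) = 136.3
Total out = 392 mol; y_C = 136.3 / 392 = 0.3477.

0.348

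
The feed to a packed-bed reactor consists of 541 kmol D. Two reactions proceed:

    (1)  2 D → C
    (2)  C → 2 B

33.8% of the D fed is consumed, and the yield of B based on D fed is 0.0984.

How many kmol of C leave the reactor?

Conversion of D: D consumed = 2ξ₁ = 0.338 × 541 → ξ₁ = 91.43 kmol.
Yield of B: 2ξ₂ / 541 = 0.0984 → ξ₂ = 26.62 kmol.
Outlet amounts (n = n₀ + Σ ν·ξ):
  D: 541 − 2(91.43) = 358.1
  C: 0 + 1(91.43) − 1(26.62) = 64.81
  B: 0 + 2(26.62) = 53.23

64.8 kmol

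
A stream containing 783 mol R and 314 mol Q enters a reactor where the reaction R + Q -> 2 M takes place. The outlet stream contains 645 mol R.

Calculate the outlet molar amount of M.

276 mol

For R: n = n₀ − 1ξ → 645 = 783 − 1ξ, giving ξ = 138 mol.
Outlet amounts (n = n₀ + ν ξ):
  R: 783 − 1(138) = 645
  Q: 314 − 1(138) = 176
  M: 0 + 2(138) = 276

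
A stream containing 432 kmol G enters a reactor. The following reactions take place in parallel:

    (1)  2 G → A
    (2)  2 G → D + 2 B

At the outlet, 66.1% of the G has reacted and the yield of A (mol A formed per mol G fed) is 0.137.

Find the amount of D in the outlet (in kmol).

Yield of A: 1ξ₁ / 432 = 0.137 → ξ₁ = 59.18 kmol.
Conversion of G: 2ξ₁ + 2ξ₂ = 0.661 × 432 = 285.6 → ξ₂ = 83.59 kmol.
Outlet amounts (n = n₀ + Σ ν·ξ):
  G: 432 − 2(59.18) − 2(83.59) = 146.4
  A: 0 + 1(59.18) = 59.18
  D: 0 + 1(83.59) = 83.59
  B: 0 + 2(83.59) = 167.2

83.6 kmol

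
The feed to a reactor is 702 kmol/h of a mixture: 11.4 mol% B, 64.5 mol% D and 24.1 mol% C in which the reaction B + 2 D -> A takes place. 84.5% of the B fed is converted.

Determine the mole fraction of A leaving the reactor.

0.119

B reacted = 0.845 × 80.03 = 67.62 kmol/h; ν_B = −1, so ξ = 67.62/1 = 67.62 kmol/h.
Outlet amounts (n = n₀ + ν ξ):
  B: 80.03 − 1(67.62) = 12.4
  D: 452.8 − 2(67.62) = 317.5
  A: 0 + 1(67.62) = 67.62
  C: 169.2 (inert)
Total out = 566.8 kmol/h; y_A = 67.62 / 566.8 = 0.1193.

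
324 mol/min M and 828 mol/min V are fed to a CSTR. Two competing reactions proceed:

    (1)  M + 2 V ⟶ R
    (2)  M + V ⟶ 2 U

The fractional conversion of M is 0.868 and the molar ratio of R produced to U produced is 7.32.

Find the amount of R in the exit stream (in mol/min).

Conversion of M: M consumed = 0.868 × 324 = 281.2 mol/min = 1ξ₁ + 1ξ₂.
Selectivity: 1ξ₁ / (2ξ₂) = 7.32 → ξ₁ = 14.64 ξ₂.
Substitute: (1·14.64 + 1) ξ₂ = 281.2 → ξ₂ = 17.98 mol/min, ξ₁ = 263.3 mol/min.
Outlet amounts (n = n₀ + Σ ν·ξ):
  M: 324 − 1(263.3) − 1(17.98) = 42.77
  V: 828 − 2(263.3) − 1(17.98) = 283.5
  R: 0 + 1(263.3) = 263.3
  U: 0 + 2(17.98) = 35.96

263 mol/min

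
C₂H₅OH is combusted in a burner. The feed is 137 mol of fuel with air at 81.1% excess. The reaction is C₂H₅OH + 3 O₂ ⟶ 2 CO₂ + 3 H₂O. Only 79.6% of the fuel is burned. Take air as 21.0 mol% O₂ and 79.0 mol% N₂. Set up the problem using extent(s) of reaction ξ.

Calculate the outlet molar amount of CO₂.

Stoichiometric O₂ = 3 × 137 = 411 mol; O₂ fed = 411 × 1.811 = 744.3 mol.
N₂ fed = 744.3 × 79/21 = 2800 mol.
Fuel reacted = 0.796 × 137 → ξ = 109.1 mol.
Outlet (n = n₀ + ν ξ):
  C₂H₅OH: 137 − 1(109.1) = 27.95
  O₂: 744.3 − 3(109.1) = 417.2
  N₂: 2800 (inert)
  CO₂: 0 + 2(109.1) = 218.1
  H₂O: 0 + 3(109.1) = 327.2

218 mol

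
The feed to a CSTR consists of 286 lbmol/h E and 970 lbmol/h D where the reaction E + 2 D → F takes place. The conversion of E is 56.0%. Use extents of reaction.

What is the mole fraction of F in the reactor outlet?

E reacted = 0.56 × 286 = 160.2 lbmol/h; ν_E = −1, so ξ = 160.2/1 = 160.2 lbmol/h.
Outlet amounts (n = n₀ + ν ξ):
  E: 286 − 1(160.2) = 125.8
  D: 970 − 2(160.2) = 649.7
  F: 0 + 1(160.2) = 160.2
Total out = 935.7 lbmol/h; y_F = 160.2 / 935.7 = 0.1712.

0.171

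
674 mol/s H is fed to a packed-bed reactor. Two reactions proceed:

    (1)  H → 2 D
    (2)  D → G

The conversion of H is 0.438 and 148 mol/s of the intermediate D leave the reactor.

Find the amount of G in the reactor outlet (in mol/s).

442 mol/s

Conversion of H: H consumed = 1ξ₁ = 0.438 × 674 → ξ₁ = 295.2 mol/s.
D balance: n_D = 0 + 2ξ₁ − 1ξ₂ = 148 → ξ₂ = (2·295.2 − 148)/1 = 442.4 mol/s.
Outlet amounts (n = n₀ + Σ ν·ξ):
  H: 674 − 1(295.2) = 378.8
  D: 0 + 2(295.2) − 1(442.4) = 148
  G: 0 + 1(442.4) = 442.4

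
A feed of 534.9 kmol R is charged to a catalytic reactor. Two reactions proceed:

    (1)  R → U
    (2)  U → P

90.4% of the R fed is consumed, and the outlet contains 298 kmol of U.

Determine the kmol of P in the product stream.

186 kmol

Conversion of R: R consumed = 1ξ₁ = 0.904 × 534.9 → ξ₁ = 483.5 kmol.
U balance: n_U = 0 + 1ξ₁ − 1ξ₂ = 298 → ξ₂ = (1·483.5 − 298)/1 = 185.5 kmol.
Outlet amounts (n = n₀ + Σ ν·ξ):
  R: 534.9 − 1(483.5) = 51.35
  U: 0 + 1(483.5) − 1(185.5) = 298
  P: 0 + 1(185.5) = 185.5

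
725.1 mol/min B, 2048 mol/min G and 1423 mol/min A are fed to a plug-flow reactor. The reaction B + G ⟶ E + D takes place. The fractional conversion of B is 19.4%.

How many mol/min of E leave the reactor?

141 mol/min

B reacted = 0.194 × 725.1 = 140.7 mol/min; ν_B = −1, so ξ = 140.7/1 = 140.7 mol/min.
Outlet amounts (n = n₀ + ν ξ):
  B: 725.1 − 1(140.7) = 584.4
  G: 2048 − 1(140.7) = 1907
  E: 0 + 1(140.7) = 140.7
  D: 0 + 1(140.7) = 140.7
  A: 1423 (inert)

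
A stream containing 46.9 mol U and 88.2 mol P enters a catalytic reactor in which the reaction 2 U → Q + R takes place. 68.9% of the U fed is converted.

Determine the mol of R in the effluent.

16.2 mol

U reacted = 0.689 × 46.9 = 32.31 mol; ν_U = −2, so ξ = 32.31/2 = 16.16 mol.
Outlet amounts (n = n₀ + ν ξ):
  U: 46.9 − 2(16.16) = 14.59
  Q: 0 + 1(16.16) = 16.16
  R: 0 + 1(16.16) = 16.16
  P: 88.2 (inert)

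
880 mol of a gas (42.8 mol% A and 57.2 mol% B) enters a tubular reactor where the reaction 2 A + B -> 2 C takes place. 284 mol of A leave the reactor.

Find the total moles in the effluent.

834 mol

For A: n = n₀ − 2ξ → 284 = 376.6 − 2ξ, giving ξ = 46.32 mol.
Outlet amounts (n = n₀ + ν ξ):
  A: 376.6 − 2(46.32) = 284
  B: 503.4 − 1(46.32) = 457
  C: 0 + 2(46.32) = 92.64
Total out = 284 + 457 + 92.64 = 833.7 mol.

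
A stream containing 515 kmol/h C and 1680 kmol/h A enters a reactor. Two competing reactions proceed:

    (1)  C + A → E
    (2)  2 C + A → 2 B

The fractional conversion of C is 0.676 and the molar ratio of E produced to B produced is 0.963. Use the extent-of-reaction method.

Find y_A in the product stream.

Conversion of C: C consumed = 0.676 × 515 = 348.1 kmol/h = 1ξ₁ + 2ξ₂.
Selectivity: 1ξ₁ / (2ξ₂) = 0.963 → ξ₁ = 1.926 ξ₂.
Substitute: (1·1.926 + 2) ξ₂ = 348.1 → ξ₂ = 88.68 kmol/h, ξ₁ = 170.8 kmol/h.
Outlet amounts (n = n₀ + Σ ν·ξ):
  C: 515 − 1(170.8) − 2(88.68) = 166.9
  A: 1680 − 1(170.8) − 1(88.68) = 1421
  E: 0 + 1(170.8) = 170.8
  B: 0 + 2(88.68) = 177.4
Total out = 1936 kmol/h; y_A = 1421 / 1936 = 0.7339.

0.734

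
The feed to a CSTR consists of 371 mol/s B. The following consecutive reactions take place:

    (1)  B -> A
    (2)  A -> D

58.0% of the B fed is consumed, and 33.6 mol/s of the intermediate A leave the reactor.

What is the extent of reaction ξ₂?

ξ₂ = 182 mol/s

Conversion of B: B consumed = 1ξ₁ = 0.58 × 371 → ξ₁ = 215.2 mol/s.
A balance: n_A = 0 + 1ξ₁ − 1ξ₂ = 33.6 → ξ₂ = (1·215.2 − 33.6)/1 = 181.6 mol/s.
Outlet amounts (n = n₀ + Σ ν·ξ):
  B: 371 − 1(215.2) = 155.8
  A: 0 + 1(215.2) − 1(181.6) = 33.6
  D: 0 + 1(181.6) = 181.6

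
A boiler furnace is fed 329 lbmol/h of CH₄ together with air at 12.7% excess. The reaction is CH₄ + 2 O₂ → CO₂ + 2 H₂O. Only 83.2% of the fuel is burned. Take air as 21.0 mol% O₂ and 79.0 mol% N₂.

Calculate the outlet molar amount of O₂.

Stoichiometric O₂ = 2 × 329 = 658 lbmol/h; O₂ fed = 658 × 1.127 = 741.6 lbmol/h.
N₂ fed = 741.6 × 79/21 = 2790 lbmol/h.
Fuel reacted = 0.832 × 329 → ξ = 273.7 lbmol/h.
Outlet (n = n₀ + ν ξ):
  CH₄: 329 − 1(273.7) = 55.27
  O₂: 741.6 − 2(273.7) = 194.1
  N₂: 2790 (inert)
  CO₂: 0 + 1(273.7) = 273.7
  H₂O: 0 + 2(273.7) = 547.5

194 lbmol/h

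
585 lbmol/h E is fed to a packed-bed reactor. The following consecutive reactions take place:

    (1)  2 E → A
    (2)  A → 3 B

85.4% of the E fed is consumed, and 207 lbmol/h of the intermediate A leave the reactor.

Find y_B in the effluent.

0.305

Conversion of E: E consumed = 2ξ₁ = 0.854 × 585 → ξ₁ = 249.8 lbmol/h.
A balance: n_A = 0 + 1ξ₁ − 1ξ₂ = 207 → ξ₂ = (1·249.8 − 207)/1 = 42.79 lbmol/h.
Outlet amounts (n = n₀ + Σ ν·ξ):
  E: 585 − 2(249.8) = 85.41
  A: 0 + 1(249.8) − 1(42.79) = 207
  B: 0 + 3(42.79) = 128.4
Total out = 420.8 lbmol/h; y_B = 128.4 / 420.8 = 0.3051.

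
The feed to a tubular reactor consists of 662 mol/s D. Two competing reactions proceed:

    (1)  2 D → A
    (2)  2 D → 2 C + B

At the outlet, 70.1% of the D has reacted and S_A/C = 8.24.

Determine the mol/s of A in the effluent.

219 mol/s

Conversion of D: D consumed = 0.701 × 662 = 464.1 mol/s = 2ξ₁ + 2ξ₂.
Selectivity: 1ξ₁ / (2ξ₂) = 8.24 → ξ₁ = 16.48 ξ₂.
Substitute: (2·16.48 + 2) ξ₂ = 464.1 → ξ₂ = 13.27 mol/s, ξ₁ = 218.8 mol/s.
Outlet amounts (n = n₀ + Σ ν·ξ):
  D: 662 − 2(218.8) − 2(13.27) = 197.9
  A: 0 + 1(218.8) = 218.8
  C: 0 + 2(13.27) = 26.55
  B: 0 + 1(13.27) = 13.27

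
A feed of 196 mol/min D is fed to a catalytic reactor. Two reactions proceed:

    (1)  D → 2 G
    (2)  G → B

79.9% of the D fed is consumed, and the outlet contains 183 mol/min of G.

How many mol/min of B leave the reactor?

Conversion of D: D consumed = 1ξ₁ = 0.799 × 196 → ξ₁ = 156.6 mol/min.
G balance: n_G = 0 + 2ξ₁ − 1ξ₂ = 183 → ξ₂ = (2·156.6 − 183)/1 = 130.2 mol/min.
Outlet amounts (n = n₀ + Σ ν·ξ):
  D: 196 − 1(156.6) = 39.4
  G: 0 + 2(156.6) − 1(130.2) = 183
  B: 0 + 1(130.2) = 130.2

130 mol/min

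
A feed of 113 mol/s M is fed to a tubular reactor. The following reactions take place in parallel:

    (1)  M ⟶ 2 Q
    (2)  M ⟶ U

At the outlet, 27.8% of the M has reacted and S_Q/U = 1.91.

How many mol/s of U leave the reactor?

16.1 mol/s

Conversion of M: M consumed = 0.278 × 113 = 31.41 mol/s = 1ξ₁ + 1ξ₂.
Selectivity: 2ξ₁ / (1ξ₂) = 1.91 → ξ₁ = 0.955 ξ₂.
Substitute: (1·0.955 + 1) ξ₂ = 31.41 → ξ₂ = 16.07 mol/s, ξ₁ = 15.35 mol/s.
Outlet amounts (n = n₀ + Σ ν·ξ):
  M: 113 − 1(15.35) − 1(16.07) = 81.59
  Q: 0 + 2(15.35) = 30.69
  U: 0 + 1(16.07) = 16.07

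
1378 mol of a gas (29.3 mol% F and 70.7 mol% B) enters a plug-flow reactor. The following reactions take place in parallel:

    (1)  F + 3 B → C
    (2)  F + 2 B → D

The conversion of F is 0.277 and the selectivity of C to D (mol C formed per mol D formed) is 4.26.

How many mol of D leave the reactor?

21.3 mol

Conversion of F: F consumed = 0.277 × 403.8 = 111.8 mol = 1ξ₁ + 1ξ₂.
Selectivity: 1ξ₁ / (1ξ₂) = 4.26 → ξ₁ = 4.26 ξ₂.
Substitute: (1·4.26 + 1) ξ₂ = 111.8 → ξ₂ = 21.26 mol, ξ₁ = 90.58 mol.
Outlet amounts (n = n₀ + Σ ν·ξ):
  F: 403.8 − 1(90.58) − 1(21.26) = 291.9
  B: 974.2 − 3(90.58) − 2(21.26) = 660
  C: 0 + 1(90.58) = 90.58
  D: 0 + 1(21.26) = 21.26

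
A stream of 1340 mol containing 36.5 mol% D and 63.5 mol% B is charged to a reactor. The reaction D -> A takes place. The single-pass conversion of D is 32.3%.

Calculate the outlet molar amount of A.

D reacted = 0.323 × 489.1 = 158 mol; ν_D = −1, so ξ = 158/1 = 158 mol.
Outlet amounts (n = n₀ + ν ξ):
  D: 489.1 − 1(158) = 331.1
  A: 0 + 1(158) = 158
  B: 850.9 (inert)

158 mol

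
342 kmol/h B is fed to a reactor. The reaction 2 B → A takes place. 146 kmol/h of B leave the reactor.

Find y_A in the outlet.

0.402

For B: n = n₀ − 2ξ → 146 = 342 − 2ξ, giving ξ = 98 kmol/h.
Outlet amounts (n = n₀ + ν ξ):
  B: 342 − 2(98) = 146
  A: 0 + 1(98) = 98
Total out = 244 kmol/h; y_A = 98 / 244 = 0.4016.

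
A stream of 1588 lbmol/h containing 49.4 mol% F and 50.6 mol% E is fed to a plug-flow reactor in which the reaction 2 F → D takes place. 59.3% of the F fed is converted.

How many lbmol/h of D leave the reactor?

F reacted = 0.593 × 784.5 = 465.2 lbmol/h; ν_F = −2, so ξ = 465.2/2 = 232.6 lbmol/h.
Outlet amounts (n = n₀ + ν ξ):
  F: 784.5 − 2(232.6) = 319.3
  D: 0 + 1(232.6) = 232.6
  E: 803.5 (inert)

233 lbmol/h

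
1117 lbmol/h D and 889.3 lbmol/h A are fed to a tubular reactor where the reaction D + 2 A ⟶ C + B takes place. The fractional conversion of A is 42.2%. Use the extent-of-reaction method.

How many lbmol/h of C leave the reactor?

A reacted = 0.422 × 889.3 = 375.3 lbmol/h; ν_A = −2, so ξ = 375.3/2 = 187.6 lbmol/h.
Outlet amounts (n = n₀ + ν ξ):
  D: 1117 − 1(187.6) = 929.4
  A: 889.3 − 2(187.6) = 514
  C: 0 + 1(187.6) = 187.6
  B: 0 + 1(187.6) = 187.6

188 lbmol/h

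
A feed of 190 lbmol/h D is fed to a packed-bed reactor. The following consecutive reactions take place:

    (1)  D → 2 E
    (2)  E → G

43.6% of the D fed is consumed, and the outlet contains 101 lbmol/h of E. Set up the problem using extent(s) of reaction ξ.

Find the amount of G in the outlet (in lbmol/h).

64.7 lbmol/h

Conversion of D: D consumed = 1ξ₁ = 0.436 × 190 → ξ₁ = 82.84 lbmol/h.
E balance: n_E = 0 + 2ξ₁ − 1ξ₂ = 101 → ξ₂ = (2·82.84 − 101)/1 = 64.68 lbmol/h.
Outlet amounts (n = n₀ + Σ ν·ξ):
  D: 190 − 1(82.84) = 107.2
  E: 0 + 2(82.84) − 1(64.68) = 101
  G: 0 + 1(64.68) = 64.68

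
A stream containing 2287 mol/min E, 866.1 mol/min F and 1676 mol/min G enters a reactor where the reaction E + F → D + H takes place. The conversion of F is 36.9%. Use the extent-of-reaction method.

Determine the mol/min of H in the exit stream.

320 mol/min

F reacted = 0.369 × 866.1 = 319.6 mol/min; ν_F = −1, so ξ = 319.6/1 = 319.6 mol/min.
Outlet amounts (n = n₀ + ν ξ):
  E: 2287 − 1(319.6) = 1967
  F: 866.1 − 1(319.6) = 546.5
  D: 0 + 1(319.6) = 319.6
  H: 0 + 1(319.6) = 319.6
  G: 1676 (inert)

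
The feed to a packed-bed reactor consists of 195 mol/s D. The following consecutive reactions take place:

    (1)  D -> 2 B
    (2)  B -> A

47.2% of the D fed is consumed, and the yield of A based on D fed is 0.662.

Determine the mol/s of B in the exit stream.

Conversion of D: D consumed = 1ξ₁ = 0.472 × 195 → ξ₁ = 92.04 mol/s.
Yield of A: 1ξ₂ / 195 = 0.662 → ξ₂ = 129.1 mol/s.
Outlet amounts (n = n₀ + Σ ν·ξ):
  D: 195 − 1(92.04) = 103
  B: 0 + 2(92.04) − 1(129.1) = 54.99
  A: 0 + 1(129.1) = 129.1

55 mol/s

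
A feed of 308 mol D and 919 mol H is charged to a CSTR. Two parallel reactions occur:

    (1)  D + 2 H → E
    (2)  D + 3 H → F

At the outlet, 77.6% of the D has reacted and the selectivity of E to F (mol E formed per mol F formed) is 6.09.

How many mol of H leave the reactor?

Conversion of D: D consumed = 0.776 × 308 = 239 mol = 1ξ₁ + 1ξ₂.
Selectivity: 1ξ₁ / (1ξ₂) = 6.09 → ξ₁ = 6.09 ξ₂.
Substitute: (1·6.09 + 1) ξ₂ = 239 → ξ₂ = 33.71 mol, ξ₁ = 205.3 mol.
Outlet amounts (n = n₀ + Σ ν·ξ):
  D: 308 − 1(205.3) − 1(33.71) = 68.99
  H: 919 − 2(205.3) − 3(33.71) = 407.3
  E: 0 + 1(205.3) = 205.3
  F: 0 + 1(33.71) = 33.71

407 mol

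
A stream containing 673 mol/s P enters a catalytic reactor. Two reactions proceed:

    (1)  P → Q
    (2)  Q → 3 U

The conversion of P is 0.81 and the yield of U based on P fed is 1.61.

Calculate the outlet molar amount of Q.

184 mol/s

Conversion of P: P consumed = 1ξ₁ = 0.81 × 673 → ξ₁ = 545.1 mol/s.
Yield of U: 3ξ₂ / 673 = 1.61 → ξ₂ = 361.2 mol/s.
Outlet amounts (n = n₀ + Σ ν·ξ):
  P: 673 − 1(545.1) = 127.9
  Q: 0 + 1(545.1) − 1(361.2) = 184
  U: 0 + 3(361.2) = 1084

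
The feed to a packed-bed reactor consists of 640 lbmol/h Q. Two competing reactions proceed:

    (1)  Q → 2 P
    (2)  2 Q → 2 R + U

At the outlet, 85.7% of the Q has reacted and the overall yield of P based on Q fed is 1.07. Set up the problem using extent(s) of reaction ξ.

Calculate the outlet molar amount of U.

103 lbmol/h

Yield of P: 2ξ₁ / 640 = 1.07 → ξ₁ = 342.4 lbmol/h.
Conversion of Q: 1ξ₁ + 2ξ₂ = 0.857 × 640 = 548.5 → ξ₂ = 103 lbmol/h.
Outlet amounts (n = n₀ + Σ ν·ξ):
  Q: 640 − 1(342.4) − 2(103) = 91.52
  P: 0 + 2(342.4) = 684.8
  R: 0 + 2(103) = 206.1
  U: 0 + 1(103) = 103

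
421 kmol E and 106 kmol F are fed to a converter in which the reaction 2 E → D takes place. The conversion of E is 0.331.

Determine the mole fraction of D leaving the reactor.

E reacted = 0.331 × 421 = 139.4 kmol; ν_E = −2, so ξ = 139.4/2 = 69.68 kmol.
Outlet amounts (n = n₀ + ν ξ):
  E: 421 − 2(69.68) = 281.6
  D: 0 + 1(69.68) = 69.68
  F: 106 (inert)
Total out = 457.3 kmol; y_D = 69.68 / 457.3 = 0.1524.

0.152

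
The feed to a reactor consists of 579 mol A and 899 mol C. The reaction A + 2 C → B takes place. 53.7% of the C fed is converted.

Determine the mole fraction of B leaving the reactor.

C reacted = 0.537 × 899 = 482.8 mol; ν_C = −2, so ξ = 482.8/2 = 241.4 mol.
Outlet amounts (n = n₀ + ν ξ):
  A: 579 − 1(241.4) = 337.6
  C: 899 − 2(241.4) = 416.2
  B: 0 + 1(241.4) = 241.4
Total out = 995.2 mol; y_B = 241.4 / 995.2 = 0.2425.

0.243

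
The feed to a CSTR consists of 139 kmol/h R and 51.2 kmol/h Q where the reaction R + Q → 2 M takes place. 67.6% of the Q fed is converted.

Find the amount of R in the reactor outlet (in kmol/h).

104 kmol/h

Q reacted = 0.676 × 51.2 = 34.61 kmol/h; ν_Q = −1, so ξ = 34.61/1 = 34.61 kmol/h.
Outlet amounts (n = n₀ + ν ξ):
  R: 139 − 1(34.61) = 104.4
  Q: 51.2 − 1(34.61) = 16.59
  M: 0 + 2(34.61) = 69.22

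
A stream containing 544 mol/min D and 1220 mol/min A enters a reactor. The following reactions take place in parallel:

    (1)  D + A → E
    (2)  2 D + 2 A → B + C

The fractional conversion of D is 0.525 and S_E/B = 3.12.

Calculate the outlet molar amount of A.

Conversion of D: D consumed = 0.525 × 544 = 285.6 mol/min = 1ξ₁ + 2ξ₂.
Selectivity: 1ξ₁ / (1ξ₂) = 3.12 → ξ₁ = 3.12 ξ₂.
Substitute: (1·3.12 + 2) ξ₂ = 285.6 → ξ₂ = 55.78 mol/min, ξ₁ = 174 mol/min.
Outlet amounts (n = n₀ + Σ ν·ξ):
  D: 544 − 1(174) − 2(55.78) = 258.4
  A: 1220 − 1(174) − 2(55.78) = 934.4
  E: 0 + 1(174) = 174
  B: 0 + 1(55.78) = 55.78
  C: 0 + 1(55.78) = 55.78

934 mol/min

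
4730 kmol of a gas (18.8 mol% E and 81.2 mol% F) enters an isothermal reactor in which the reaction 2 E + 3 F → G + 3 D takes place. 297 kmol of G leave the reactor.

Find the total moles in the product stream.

For G: n = n₀ + 1ξ → 297 = 0 + 1ξ, giving ξ = 297 kmol.
Outlet amounts (n = n₀ + ν ξ):
  E: 889.2 − 2(297) = 295.2
  F: 3841 − 3(297) = 2950
  G: 0 + 1(297) = 297
  D: 0 + 3(297) = 891
Total out = 295.2 + 2950 + 297 + 891 = 4433 kmol.

4430 kmol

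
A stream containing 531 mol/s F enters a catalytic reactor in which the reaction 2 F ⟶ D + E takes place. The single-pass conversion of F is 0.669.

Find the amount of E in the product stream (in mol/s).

F reacted = 0.669 × 531 = 355.2 mol/s; ν_F = −2, so ξ = 355.2/2 = 177.6 mol/s.
Outlet amounts (n = n₀ + ν ξ):
  F: 531 − 2(177.6) = 175.8
  D: 0 + 1(177.6) = 177.6
  E: 0 + 1(177.6) = 177.6

178 mol/s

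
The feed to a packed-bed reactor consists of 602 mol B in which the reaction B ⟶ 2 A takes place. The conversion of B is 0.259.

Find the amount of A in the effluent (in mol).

312 mol

B reacted = 0.259 × 602 = 155.9 mol; ν_B = −1, so ξ = 155.9/1 = 155.9 mol.
Outlet amounts (n = n₀ + ν ξ):
  B: 602 − 1(155.9) = 446.1
  A: 0 + 2(155.9) = 311.8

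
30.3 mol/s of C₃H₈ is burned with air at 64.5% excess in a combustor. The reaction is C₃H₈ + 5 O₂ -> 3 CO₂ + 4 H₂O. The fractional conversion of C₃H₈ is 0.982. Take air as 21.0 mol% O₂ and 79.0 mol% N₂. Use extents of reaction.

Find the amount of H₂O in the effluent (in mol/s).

119 mol/s

Stoichiometric O₂ = 5 × 30.3 = 151.5 mol/s; O₂ fed = 151.5 × 1.645 = 249.2 mol/s.
N₂ fed = 249.2 × 79/21 = 937.5 mol/s.
Fuel reacted = 0.982 × 30.3 → ξ = 29.75 mol/s.
Outlet (n = n₀ + ν ξ):
  C₃H₈: 30.3 − 1(29.75) = 0.5454
  O₂: 249.2 − 5(29.75) = 100.4
  N₂: 937.5 (inert)
  CO₂: 0 + 3(29.75) = 89.26
  H₂O: 0 + 4(29.75) = 119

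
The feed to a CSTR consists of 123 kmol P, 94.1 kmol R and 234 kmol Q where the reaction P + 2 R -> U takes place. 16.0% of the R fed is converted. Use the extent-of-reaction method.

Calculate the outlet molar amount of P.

R reacted = 0.16 × 94.1 = 15.06 kmol; ν_R = −2, so ξ = 15.06/2 = 7.528 kmol.
Outlet amounts (n = n₀ + ν ξ):
  P: 123 − 1(7.528) = 115.5
  R: 94.1 − 2(7.528) = 79.04
  U: 0 + 1(7.528) = 7.528
  Q: 234 (inert)

115 kmol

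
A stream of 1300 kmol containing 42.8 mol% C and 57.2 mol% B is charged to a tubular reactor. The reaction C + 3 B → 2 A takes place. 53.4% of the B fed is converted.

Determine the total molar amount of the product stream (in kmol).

1040 kmol

B reacted = 0.534 × 743.6 = 397.1 kmol; ν_B = −3, so ξ = 397.1/3 = 132.4 kmol.
Outlet amounts (n = n₀ + ν ξ):
  C: 556.4 − 1(132.4) = 424
  B: 743.6 − 3(132.4) = 346.5
  A: 0 + 2(132.4) = 264.7
Total out = 424 + 346.5 + 264.7 = 1035 kmol.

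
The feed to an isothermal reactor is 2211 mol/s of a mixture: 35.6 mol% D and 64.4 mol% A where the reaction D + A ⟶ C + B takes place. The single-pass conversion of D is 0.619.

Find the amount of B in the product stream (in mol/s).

487 mol/s

D reacted = 0.619 × 787.1 = 487.2 mol/s; ν_D = −1, so ξ = 487.2/1 = 487.2 mol/s.
Outlet amounts (n = n₀ + ν ξ):
  D: 787.1 − 1(487.2) = 299.9
  A: 1424 − 1(487.2) = 936.7
  C: 0 + 1(487.2) = 487.2
  B: 0 + 1(487.2) = 487.2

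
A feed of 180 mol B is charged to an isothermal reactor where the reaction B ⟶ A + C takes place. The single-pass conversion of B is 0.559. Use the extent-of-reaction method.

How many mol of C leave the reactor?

101 mol

B reacted = 0.559 × 180 = 100.6 mol; ν_B = −1, so ξ = 100.6/1 = 100.6 mol.
Outlet amounts (n = n₀ + ν ξ):
  B: 180 − 1(100.6) = 79.38
  A: 0 + 1(100.6) = 100.6
  C: 0 + 1(100.6) = 100.6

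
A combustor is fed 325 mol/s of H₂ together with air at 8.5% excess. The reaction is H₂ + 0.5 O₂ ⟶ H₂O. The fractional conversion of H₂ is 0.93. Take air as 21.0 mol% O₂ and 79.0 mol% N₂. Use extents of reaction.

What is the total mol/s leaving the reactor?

1010 mol/s

Stoichiometric O₂ = 0.5 × 325 = 162.5 mol/s; O₂ fed = 162.5 × 1.085 = 176.3 mol/s.
N₂ fed = 176.3 × 79/21 = 663.3 mol/s.
Fuel reacted = 0.93 × 325 → ξ = 302.2 mol/s.
Outlet (n = n₀ + ν ξ):
  H₂: 325 − 1(302.2) = 22.75
  O₂: 176.3 − 0.5(302.2) = 25.19
  N₂: 663.3 (inert)
  H₂O: 0 + 1(302.2) = 302.2
Total out = 22.75 + 25.19 + 663.3 + 302.2 = 1013 mol/s.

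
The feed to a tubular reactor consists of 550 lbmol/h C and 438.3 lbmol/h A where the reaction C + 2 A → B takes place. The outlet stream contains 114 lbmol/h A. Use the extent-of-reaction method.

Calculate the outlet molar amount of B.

For A: n = n₀ − 2ξ → 114 = 438.3 − 2ξ, giving ξ = 162.2 lbmol/h.
Outlet amounts (n = n₀ + ν ξ):
  C: 550 − 1(162.2) = 387.9
  A: 438.3 − 2(162.2) = 114
  B: 0 + 1(162.2) = 162.2

162 lbmol/h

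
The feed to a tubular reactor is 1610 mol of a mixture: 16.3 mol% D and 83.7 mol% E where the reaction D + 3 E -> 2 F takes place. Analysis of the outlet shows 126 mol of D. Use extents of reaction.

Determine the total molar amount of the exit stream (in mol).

1340 mol

For D: n = n₀ − 1ξ → 126 = 262.4 − 1ξ, giving ξ = 136.4 mol.
Outlet amounts (n = n₀ + ν ξ):
  D: 262.4 − 1(136.4) = 126
  E: 1348 − 3(136.4) = 938.3
  F: 0 + 2(136.4) = 272.9
Total out = 126 + 938.3 + 272.9 = 1337 mol.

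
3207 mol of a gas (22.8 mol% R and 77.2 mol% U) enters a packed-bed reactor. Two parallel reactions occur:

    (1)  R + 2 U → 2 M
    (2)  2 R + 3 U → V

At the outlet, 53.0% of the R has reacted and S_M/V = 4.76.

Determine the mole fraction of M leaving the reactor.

0.159

Conversion of R: R consumed = 0.53 × 731.2 = 387.5 mol = 1ξ₁ + 2ξ₂.
Selectivity: 2ξ₁ / (1ξ₂) = 4.76 → ξ₁ = 2.38 ξ₂.
Substitute: (1·2.38 + 2) ξ₂ = 387.5 → ξ₂ = 88.48 mol, ξ₁ = 210.6 mol.
Outlet amounts (n = n₀ + Σ ν·ξ):
  R: 731.2 − 1(210.6) − 2(88.48) = 343.7
  U: 2476 − 2(210.6) − 3(88.48) = 1789
  M: 0 + 2(210.6) = 421.2
  V: 0 + 1(88.48) = 88.48
Total out = 2643 mol; y_M = 421.2 / 2643 = 0.1594.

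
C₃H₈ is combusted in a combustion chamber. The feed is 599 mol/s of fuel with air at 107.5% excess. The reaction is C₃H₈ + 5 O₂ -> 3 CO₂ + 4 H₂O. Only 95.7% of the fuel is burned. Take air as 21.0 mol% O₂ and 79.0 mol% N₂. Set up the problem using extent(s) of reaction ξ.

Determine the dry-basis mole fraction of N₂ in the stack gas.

Stoichiometric O₂ = 5 × 599 = 2995 mol/s; O₂ fed = 2995 × 2.075 = 6215 mol/s.
N₂ fed = 6215 × 79/21 = 23380 mol/s.
Fuel reacted = 0.957 × 599 → ξ = 573.2 mol/s.
Outlet (n = n₀ + ν ξ):
  C₃H₈: 599 − 1(573.2) = 25.76
  O₂: 6215 − 5(573.2) = 3348
  N₂: 23380 (inert)
  CO₂: 0 + 3(573.2) = 1720
  H₂O: 0 + 4(573.2) = 2293
Dry total = 28470 mol/s; y_N₂ (dry) = 23380 / 28470 = 0.8211.

0.821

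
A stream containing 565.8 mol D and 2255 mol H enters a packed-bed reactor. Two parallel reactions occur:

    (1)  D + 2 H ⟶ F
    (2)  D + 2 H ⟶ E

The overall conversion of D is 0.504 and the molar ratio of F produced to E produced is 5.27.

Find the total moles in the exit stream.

2250 mol

Conversion of D: D consumed = 0.504 × 565.8 = 285.2 mol = 1ξ₁ + 1ξ₂.
Selectivity: 1ξ₁ / (1ξ₂) = 5.27 → ξ₁ = 5.27 ξ₂.
Substitute: (1·5.27 + 1) ξ₂ = 285.2 → ξ₂ = 45.48 mol, ξ₁ = 239.7 mol.
Outlet amounts (n = n₀ + Σ ν·ξ):
  D: 565.8 − 1(239.7) − 1(45.48) = 280.6
  H: 2255 − 2(239.7) − 2(45.48) = 1685
  F: 0 + 1(239.7) = 239.7
  E: 0 + 1(45.48) = 45.48
Total out = 280.6 + 1685 + 239.7 + 45.48 = 2250 mol.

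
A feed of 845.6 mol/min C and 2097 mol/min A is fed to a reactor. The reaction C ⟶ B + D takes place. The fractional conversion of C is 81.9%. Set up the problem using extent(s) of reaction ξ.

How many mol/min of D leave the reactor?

693 mol/min

C reacted = 0.819 × 845.6 = 692.5 mol/min; ν_C = −1, so ξ = 692.5/1 = 692.5 mol/min.
Outlet amounts (n = n₀ + ν ξ):
  C: 845.6 − 1(692.5) = 153.1
  B: 0 + 1(692.5) = 692.5
  D: 0 + 1(692.5) = 692.5
  A: 2097 (inert)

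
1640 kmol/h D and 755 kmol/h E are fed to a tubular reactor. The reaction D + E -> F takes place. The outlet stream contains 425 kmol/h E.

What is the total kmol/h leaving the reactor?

2060 kmol/h

For E: n = n₀ − 1ξ → 425 = 755 − 1ξ, giving ξ = 330 kmol/h.
Outlet amounts (n = n₀ + ν ξ):
  D: 1640 − 1(330) = 1310
  E: 755 − 1(330) = 425
  F: 0 + 1(330) = 330
Total out = 1310 + 425 + 330 = 2065 kmol/h.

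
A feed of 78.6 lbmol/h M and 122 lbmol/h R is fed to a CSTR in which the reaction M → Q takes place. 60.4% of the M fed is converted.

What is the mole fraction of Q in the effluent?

0.237

M reacted = 0.604 × 78.6 = 47.47 lbmol/h; ν_M = −1, so ξ = 47.47/1 = 47.47 lbmol/h.
Outlet amounts (n = n₀ + ν ξ):
  M: 78.6 − 1(47.47) = 31.13
  Q: 0 + 1(47.47) = 47.47
  R: 122 (inert)
Total out = 200.6 lbmol/h; y_Q = 47.47 / 200.6 = 0.2367.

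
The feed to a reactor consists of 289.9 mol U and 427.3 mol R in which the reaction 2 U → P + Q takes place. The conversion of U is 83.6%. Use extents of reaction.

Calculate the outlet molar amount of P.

121 mol

U reacted = 0.836 × 289.9 = 242.4 mol; ν_U = −2, so ξ = 242.4/2 = 121.2 mol.
Outlet amounts (n = n₀ + ν ξ):
  U: 289.9 − 2(121.2) = 47.54
  P: 0 + 1(121.2) = 121.2
  Q: 0 + 1(121.2) = 121.2
  R: 427.3 (inert)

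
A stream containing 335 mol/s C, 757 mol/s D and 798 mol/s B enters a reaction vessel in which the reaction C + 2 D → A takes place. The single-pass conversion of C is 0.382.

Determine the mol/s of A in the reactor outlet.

C reacted = 0.382 × 335 = 128 mol/s; ν_C = −1, so ξ = 128/1 = 128 mol/s.
Outlet amounts (n = n₀ + ν ξ):
  C: 335 − 1(128) = 207
  D: 757 − 2(128) = 501.1
  A: 0 + 1(128) = 128
  B: 798 (inert)

128 mol/s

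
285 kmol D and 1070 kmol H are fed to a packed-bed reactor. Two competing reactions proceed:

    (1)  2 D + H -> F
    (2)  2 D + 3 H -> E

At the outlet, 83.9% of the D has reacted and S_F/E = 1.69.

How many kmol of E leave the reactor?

Conversion of D: D consumed = 0.839 × 285 = 239.1 kmol = 2ξ₁ + 2ξ₂.
Selectivity: 1ξ₁ / (1ξ₂) = 1.69 → ξ₁ = 1.69 ξ₂.
Substitute: (2·1.69 + 2) ξ₂ = 239.1 → ξ₂ = 44.45 kmol, ξ₁ = 75.11 kmol.
Outlet amounts (n = n₀ + Σ ν·ξ):
  D: 285 − 2(75.11) − 2(44.45) = 45.89
  H: 1070 − 1(75.11) − 3(44.45) = 861.6
  F: 0 + 1(75.11) = 75.11
  E: 0 + 1(44.45) = 44.45

44.4 kmol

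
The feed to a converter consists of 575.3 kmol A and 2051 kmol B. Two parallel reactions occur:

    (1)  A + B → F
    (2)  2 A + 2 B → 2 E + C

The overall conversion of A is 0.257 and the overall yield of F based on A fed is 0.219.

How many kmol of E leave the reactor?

21.9 kmol

Yield of F: 1ξ₁ / 575.3 = 0.219 → ξ₁ = 126 kmol.
Conversion of A: 1ξ₁ + 2ξ₂ = 0.257 × 575.3 = 147.9 → ξ₂ = 10.93 kmol.
Outlet amounts (n = n₀ + Σ ν·ξ):
  A: 575.3 − 1(126) − 2(10.93) = 427.4
  B: 2051 − 1(126) − 2(10.93) = 1903
  F: 0 + 1(126) = 126
  E: 0 + 2(10.93) = 21.86
  C: 0 + 1(10.93) = 10.93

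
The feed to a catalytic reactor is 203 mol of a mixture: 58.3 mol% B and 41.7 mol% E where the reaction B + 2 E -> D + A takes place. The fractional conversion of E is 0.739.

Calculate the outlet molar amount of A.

31.3 mol

E reacted = 0.739 × 84.65 = 62.56 mol; ν_E = −2, so ξ = 62.56/2 = 31.28 mol.
Outlet amounts (n = n₀ + ν ξ):
  B: 118.3 − 1(31.28) = 87.07
  E: 84.65 − 2(31.28) = 22.09
  D: 0 + 1(31.28) = 31.28
  A: 0 + 1(31.28) = 31.28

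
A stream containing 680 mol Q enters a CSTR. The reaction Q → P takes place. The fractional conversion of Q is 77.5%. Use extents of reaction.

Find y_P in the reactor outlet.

0.775

Q reacted = 0.775 × 680 = 527 mol; ν_Q = −1, so ξ = 527/1 = 527 mol.
Outlet amounts (n = n₀ + ν ξ):
  Q: 680 − 1(527) = 153
  P: 0 + 1(527) = 527
Total out = 680 mol; y_P = 527 / 680 = 0.775.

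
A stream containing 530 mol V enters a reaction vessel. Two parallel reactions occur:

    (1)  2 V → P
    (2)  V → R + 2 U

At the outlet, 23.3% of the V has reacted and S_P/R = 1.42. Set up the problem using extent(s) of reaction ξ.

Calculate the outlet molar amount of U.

64.3 mol

Conversion of V: V consumed = 0.233 × 530 = 123.5 mol = 2ξ₁ + 1ξ₂.
Selectivity: 1ξ₁ / (1ξ₂) = 1.42 → ξ₁ = 1.42 ξ₂.
Substitute: (2·1.42 + 1) ξ₂ = 123.5 → ξ₂ = 32.16 mol, ξ₁ = 45.67 mol.
Outlet amounts (n = n₀ + Σ ν·ξ):
  V: 530 − 2(45.67) − 1(32.16) = 406.5
  P: 0 + 1(45.67) = 45.67
  R: 0 + 1(32.16) = 32.16
  U: 0 + 2(32.16) = 64.32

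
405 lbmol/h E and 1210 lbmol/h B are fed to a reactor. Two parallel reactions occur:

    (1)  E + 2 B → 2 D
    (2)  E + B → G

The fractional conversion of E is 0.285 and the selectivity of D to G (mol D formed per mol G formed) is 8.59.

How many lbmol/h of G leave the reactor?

Conversion of E: E consumed = 0.285 × 405 = 115.4 lbmol/h = 1ξ₁ + 1ξ₂.
Selectivity: 2ξ₁ / (1ξ₂) = 8.59 → ξ₁ = 4.295 ξ₂.
Substitute: (1·4.295 + 1) ξ₂ = 115.4 → ξ₂ = 21.8 lbmol/h, ξ₁ = 93.63 lbmol/h.
Outlet amounts (n = n₀ + Σ ν·ξ):
  E: 405 − 1(93.63) − 1(21.8) = 289.6
  B: 1210 − 2(93.63) − 1(21.8) = 1001
  D: 0 + 2(93.63) = 187.3
  G: 0 + 1(21.8) = 21.8

21.8 lbmol/h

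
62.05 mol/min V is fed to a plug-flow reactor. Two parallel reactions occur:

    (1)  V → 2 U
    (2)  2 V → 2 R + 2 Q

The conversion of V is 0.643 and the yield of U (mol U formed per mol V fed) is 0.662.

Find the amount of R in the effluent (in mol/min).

19.4 mol/min

Yield of U: 2ξ₁ / 62.05 = 0.662 → ξ₁ = 20.54 mol/min.
Conversion of V: 1ξ₁ + 2ξ₂ = 0.643 × 62.05 = 39.9 → ξ₂ = 9.68 mol/min.
Outlet amounts (n = n₀ + Σ ν·ξ):
  V: 62.05 − 1(20.54) − 2(9.68) = 22.15
  U: 0 + 2(20.54) = 41.08
  R: 0 + 2(9.68) = 19.36
  Q: 0 + 2(9.68) = 19.36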